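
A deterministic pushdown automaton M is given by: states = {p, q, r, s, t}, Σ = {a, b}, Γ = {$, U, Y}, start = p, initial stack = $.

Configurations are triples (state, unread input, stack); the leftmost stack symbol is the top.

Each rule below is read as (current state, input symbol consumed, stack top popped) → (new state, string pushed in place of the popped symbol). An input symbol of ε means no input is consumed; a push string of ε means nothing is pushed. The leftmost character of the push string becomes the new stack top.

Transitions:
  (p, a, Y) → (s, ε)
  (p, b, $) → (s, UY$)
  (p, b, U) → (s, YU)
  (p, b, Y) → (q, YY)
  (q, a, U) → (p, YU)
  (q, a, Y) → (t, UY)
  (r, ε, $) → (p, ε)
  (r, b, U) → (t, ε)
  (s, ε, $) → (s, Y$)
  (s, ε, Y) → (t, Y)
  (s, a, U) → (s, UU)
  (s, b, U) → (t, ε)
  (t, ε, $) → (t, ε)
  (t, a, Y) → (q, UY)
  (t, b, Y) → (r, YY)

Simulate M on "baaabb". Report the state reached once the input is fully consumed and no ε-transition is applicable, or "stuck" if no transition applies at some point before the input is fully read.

stuck

(p, baaabb, $)
  read b, top $: go to s, push UY$ → (s, aaabb, UY$)
  read a, top U: go to s, push UU → (s, aabb, UUY$)
  read a, top U: go to s, push UU → (s, abb, UUUY$)
  read a, top U: go to s, push UU → (s, bb, UUUUY$)
  read b, top U: go to t, push ε → (t, b, UUUY$)
No transition for (t, b, top U); M blocks with input b remaining.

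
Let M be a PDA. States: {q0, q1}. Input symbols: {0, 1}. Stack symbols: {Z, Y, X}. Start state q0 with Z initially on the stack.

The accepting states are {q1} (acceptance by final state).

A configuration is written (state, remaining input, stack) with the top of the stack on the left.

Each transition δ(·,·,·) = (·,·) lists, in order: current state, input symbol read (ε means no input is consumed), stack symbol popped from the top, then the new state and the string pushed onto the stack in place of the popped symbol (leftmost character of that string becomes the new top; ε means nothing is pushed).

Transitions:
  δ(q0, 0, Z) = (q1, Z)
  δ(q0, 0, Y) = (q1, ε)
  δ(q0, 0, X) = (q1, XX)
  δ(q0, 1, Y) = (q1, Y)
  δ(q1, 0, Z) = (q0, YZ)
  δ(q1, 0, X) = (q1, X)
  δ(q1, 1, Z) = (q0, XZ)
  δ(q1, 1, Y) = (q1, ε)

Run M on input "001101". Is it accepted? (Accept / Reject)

Accept

One accepting computation: (q0, 001101, Z) ⊢ (q1, 01101, Z) ⊢ (q0, 1101, YZ) ⊢ (q1, 101, YZ) ⊢ (q1, 01, Z) ⊢ (q0, 1, YZ) ⊢ (q1, ε, YZ)
All input consumed and state q1 ∈ F.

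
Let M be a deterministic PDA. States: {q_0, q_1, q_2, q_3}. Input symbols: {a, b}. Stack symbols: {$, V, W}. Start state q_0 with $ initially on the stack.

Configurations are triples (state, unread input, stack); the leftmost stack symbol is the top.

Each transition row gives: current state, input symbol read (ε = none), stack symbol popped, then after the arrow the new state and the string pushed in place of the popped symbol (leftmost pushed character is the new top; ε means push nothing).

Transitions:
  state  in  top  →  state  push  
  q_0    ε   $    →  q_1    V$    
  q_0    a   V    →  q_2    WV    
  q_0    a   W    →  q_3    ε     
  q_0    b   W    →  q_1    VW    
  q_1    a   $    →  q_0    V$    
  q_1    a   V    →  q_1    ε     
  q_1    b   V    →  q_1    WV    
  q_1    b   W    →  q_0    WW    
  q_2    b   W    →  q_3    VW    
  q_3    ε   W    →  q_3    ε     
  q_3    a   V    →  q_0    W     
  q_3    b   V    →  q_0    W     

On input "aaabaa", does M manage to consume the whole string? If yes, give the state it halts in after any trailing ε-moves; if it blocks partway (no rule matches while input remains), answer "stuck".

(q_0, aaabaa, $)
  ε-move, top $: go to q_1, push V$ → (q_1, aaabaa, V$)
  read a, top V: go to q_1, push ε → (q_1, aabaa, $)
  read a, top $: go to q_0, push V$ → (q_0, abaa, V$)
  read a, top V: go to q_2, push WV → (q_2, baa, WV$)
  read b, top W: go to q_3, push VW → (q_3, aa, VWV$)
  read a, top V: go to q_0, push W → (q_0, a, WWV$)
  read a, top W: go to q_3, push ε → (q_3, ε, WV$)
  ε-move, top W: go to q_3, push ε → (q_3, ε, V$)
All input consumed; M is in state q_3.

q_3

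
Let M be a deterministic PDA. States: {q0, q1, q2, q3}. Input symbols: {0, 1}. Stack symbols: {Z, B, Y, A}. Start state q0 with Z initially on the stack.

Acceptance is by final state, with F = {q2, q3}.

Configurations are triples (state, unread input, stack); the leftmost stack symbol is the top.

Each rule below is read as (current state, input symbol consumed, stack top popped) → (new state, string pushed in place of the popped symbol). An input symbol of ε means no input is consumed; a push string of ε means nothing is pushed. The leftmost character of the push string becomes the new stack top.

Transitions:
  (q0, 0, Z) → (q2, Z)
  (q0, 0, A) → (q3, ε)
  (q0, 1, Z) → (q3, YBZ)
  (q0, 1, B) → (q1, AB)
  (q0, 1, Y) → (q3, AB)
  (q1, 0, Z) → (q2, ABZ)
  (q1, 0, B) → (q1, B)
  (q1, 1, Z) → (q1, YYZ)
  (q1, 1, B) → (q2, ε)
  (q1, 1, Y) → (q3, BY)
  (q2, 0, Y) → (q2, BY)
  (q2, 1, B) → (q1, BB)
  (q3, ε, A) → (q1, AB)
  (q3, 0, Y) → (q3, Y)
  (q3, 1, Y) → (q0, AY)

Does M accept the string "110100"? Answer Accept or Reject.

Accept

(q0, 110100, Z)
  read 1, top Z: go to q3, push YBZ → (q3, 10100, YBZ)
  read 1, top Y: go to q0, push AY → (q0, 0100, AYBZ)
  read 0, top A: go to q3, push ε → (q3, 100, YBZ)
  read 1, top Y: go to q0, push AY → (q0, 00, AYBZ)
  read 0, top A: go to q3, push ε → (q3, 0, YBZ)
  read 0, top Y: go to q3, push Y → (q3, ε, YBZ)
All input consumed; state q3 ∈ F.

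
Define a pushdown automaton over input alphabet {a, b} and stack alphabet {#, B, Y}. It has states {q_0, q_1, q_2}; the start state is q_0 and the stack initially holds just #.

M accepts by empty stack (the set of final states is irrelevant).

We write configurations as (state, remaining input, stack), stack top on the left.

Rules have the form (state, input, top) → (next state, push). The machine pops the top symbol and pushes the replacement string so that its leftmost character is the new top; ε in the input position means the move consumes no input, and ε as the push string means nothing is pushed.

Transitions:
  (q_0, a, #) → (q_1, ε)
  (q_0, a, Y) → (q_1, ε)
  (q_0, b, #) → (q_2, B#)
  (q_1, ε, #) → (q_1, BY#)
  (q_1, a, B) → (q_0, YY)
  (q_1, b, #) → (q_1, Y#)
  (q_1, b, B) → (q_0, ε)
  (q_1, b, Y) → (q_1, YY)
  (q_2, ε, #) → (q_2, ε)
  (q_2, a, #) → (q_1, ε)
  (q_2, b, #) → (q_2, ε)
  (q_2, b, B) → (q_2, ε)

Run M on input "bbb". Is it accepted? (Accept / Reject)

Accept

One accepting computation: (q_0, bbb, #) ⊢ (q_2, bb, B#) ⊢ (q_2, b, #) ⊢ (q_2, ε, ε)
All input consumed and the stack is empty.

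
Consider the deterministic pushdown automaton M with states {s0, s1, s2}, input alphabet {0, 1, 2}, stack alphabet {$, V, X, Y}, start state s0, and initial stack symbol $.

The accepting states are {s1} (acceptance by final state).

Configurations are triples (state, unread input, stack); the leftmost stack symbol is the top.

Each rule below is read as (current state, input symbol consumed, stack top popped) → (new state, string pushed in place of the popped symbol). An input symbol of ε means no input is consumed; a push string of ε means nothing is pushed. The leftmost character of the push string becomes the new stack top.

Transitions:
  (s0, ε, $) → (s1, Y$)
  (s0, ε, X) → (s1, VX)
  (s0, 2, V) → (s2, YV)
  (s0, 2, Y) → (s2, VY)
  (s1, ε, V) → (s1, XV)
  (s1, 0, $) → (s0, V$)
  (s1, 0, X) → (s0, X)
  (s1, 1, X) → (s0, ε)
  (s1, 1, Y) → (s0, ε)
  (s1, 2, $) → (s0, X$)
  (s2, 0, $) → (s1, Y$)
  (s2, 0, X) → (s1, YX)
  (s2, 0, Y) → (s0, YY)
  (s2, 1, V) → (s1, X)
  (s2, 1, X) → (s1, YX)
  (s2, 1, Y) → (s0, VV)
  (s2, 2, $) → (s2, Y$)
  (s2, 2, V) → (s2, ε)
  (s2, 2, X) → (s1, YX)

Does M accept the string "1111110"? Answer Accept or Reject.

(s0, 1111110, $) ⊢ (s1, 1111110, Y$) ⊢ (s0, 111110, $) ⊢ (s1, 111110, Y$) ⊢ (s0, 11110, $) ⊢ (s1, 11110, Y$) ⊢ (s0, 1110, $) ⊢ (s1, 1110, Y$) ⊢ (s0, 110, $) ⊢ (s1, 110, Y$) ⊢ (s0, 10, $) ⊢ (s1, 10, Y$) ⊢ (s0, 0, $) ⊢ (s1, 0, Y$)
No transition applies at (s1, 0, Y$); input not fully consumed.

Reject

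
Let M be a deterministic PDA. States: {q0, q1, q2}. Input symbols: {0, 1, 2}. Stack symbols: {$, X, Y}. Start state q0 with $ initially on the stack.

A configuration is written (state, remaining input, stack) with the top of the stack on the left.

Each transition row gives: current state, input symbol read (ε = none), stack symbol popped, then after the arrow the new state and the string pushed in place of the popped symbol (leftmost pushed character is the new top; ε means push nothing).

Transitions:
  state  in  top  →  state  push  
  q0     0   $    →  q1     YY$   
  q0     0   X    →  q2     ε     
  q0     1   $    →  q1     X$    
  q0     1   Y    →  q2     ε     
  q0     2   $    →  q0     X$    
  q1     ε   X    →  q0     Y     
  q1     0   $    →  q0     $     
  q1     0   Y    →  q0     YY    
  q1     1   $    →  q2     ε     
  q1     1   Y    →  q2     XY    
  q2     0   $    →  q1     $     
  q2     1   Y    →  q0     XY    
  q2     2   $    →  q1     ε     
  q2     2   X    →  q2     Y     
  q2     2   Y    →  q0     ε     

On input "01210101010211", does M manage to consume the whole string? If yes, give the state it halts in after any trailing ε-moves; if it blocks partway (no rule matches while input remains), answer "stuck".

q0

(q0, 01210101010211, $)
  read 0, top $: go to q1, push YY$ → (q1, 1210101010211, YY$)
  read 1, top Y: go to q2, push XY → (q2, 210101010211, XYY$)
  read 2, top X: go to q2, push Y → (q2, 10101010211, YYY$)
  read 1, top Y: go to q0, push XY → (q0, 0101010211, XYYY$)
  read 0, top X: go to q2, push ε → (q2, 101010211, YYY$)
  read 1, top Y: go to q0, push XY → (q0, 01010211, XYYY$)
  read 0, top X: go to q2, push ε → (q2, 1010211, YYY$)
  read 1, top Y: go to q0, push XY → (q0, 010211, XYYY$)
  read 0, top X: go to q2, push ε → (q2, 10211, YYY$)
  read 1, top Y: go to q0, push XY → (q0, 0211, XYYY$)
  read 0, top X: go to q2, push ε → (q2, 211, YYY$)
  read 2, top Y: go to q0, push ε → (q0, 11, YY$)
  read 1, top Y: go to q2, push ε → (q2, 1, Y$)
  read 1, top Y: go to q0, push XY → (q0, ε, XY$)
All input consumed; M is in state q0.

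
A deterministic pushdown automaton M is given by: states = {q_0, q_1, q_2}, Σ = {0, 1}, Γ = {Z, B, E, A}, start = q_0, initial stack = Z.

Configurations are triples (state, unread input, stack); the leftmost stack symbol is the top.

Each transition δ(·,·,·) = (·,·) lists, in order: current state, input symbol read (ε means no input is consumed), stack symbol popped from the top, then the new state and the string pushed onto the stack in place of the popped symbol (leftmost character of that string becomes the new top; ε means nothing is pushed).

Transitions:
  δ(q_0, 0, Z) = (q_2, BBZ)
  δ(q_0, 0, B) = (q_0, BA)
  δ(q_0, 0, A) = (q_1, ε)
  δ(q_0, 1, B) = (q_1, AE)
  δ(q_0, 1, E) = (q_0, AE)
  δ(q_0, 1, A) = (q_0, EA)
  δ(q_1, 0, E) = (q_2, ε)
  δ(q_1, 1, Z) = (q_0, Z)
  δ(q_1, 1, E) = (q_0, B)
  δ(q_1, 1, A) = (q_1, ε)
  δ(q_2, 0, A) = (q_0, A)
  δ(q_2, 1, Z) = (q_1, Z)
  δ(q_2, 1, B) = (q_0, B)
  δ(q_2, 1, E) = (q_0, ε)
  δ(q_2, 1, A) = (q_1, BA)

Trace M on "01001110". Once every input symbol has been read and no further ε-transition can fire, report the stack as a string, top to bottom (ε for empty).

(q_0, 01001110, Z)
  read 0, top Z: go to q_2, push BBZ → (q_2, 1001110, BBZ)
  read 1, top B: go to q_0, push B → (q_0, 001110, BBZ)
  read 0, top B: go to q_0, push BA → (q_0, 01110, BABZ)
  read 0, top B: go to q_0, push BA → (q_0, 1110, BAABZ)
  read 1, top B: go to q_1, push AE → (q_1, 110, AEAABZ)
  read 1, top A: go to q_1, push ε → (q_1, 10, EAABZ)
  read 1, top E: go to q_0, push B → (q_0, 0, BAABZ)
  read 0, top B: go to q_0, push BA → (q_0, ε, BAAABZ)
All input consumed in state q_0 with stack BAAABZ.

BAAABZ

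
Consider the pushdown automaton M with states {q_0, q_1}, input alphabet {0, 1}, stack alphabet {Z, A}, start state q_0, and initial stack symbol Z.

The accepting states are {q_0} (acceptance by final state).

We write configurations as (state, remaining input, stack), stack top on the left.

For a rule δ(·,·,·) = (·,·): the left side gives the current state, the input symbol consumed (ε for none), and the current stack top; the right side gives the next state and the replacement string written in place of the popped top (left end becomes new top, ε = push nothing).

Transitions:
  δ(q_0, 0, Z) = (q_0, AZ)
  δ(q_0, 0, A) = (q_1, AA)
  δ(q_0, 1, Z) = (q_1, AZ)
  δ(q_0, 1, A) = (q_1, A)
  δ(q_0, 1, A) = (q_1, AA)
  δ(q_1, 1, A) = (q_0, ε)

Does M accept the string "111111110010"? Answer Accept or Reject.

Reject

No computation consumes all input and reaches a final state.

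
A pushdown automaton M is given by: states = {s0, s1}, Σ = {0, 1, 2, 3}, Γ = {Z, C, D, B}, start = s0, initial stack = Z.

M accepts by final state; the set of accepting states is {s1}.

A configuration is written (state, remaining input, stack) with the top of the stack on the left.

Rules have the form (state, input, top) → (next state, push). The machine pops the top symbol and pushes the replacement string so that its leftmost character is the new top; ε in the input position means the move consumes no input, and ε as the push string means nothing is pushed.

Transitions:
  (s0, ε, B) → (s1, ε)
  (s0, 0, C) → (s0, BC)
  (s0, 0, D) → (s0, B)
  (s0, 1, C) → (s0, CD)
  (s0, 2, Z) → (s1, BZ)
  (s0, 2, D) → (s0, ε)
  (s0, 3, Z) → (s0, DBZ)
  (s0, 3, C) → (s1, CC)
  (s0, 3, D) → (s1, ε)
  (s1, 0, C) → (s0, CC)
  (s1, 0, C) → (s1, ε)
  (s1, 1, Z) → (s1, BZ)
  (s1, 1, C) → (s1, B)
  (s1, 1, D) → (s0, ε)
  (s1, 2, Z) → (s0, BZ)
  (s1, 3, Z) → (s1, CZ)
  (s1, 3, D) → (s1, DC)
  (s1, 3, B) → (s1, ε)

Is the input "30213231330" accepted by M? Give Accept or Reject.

No computation consumes all input and reaches a final state.

Reject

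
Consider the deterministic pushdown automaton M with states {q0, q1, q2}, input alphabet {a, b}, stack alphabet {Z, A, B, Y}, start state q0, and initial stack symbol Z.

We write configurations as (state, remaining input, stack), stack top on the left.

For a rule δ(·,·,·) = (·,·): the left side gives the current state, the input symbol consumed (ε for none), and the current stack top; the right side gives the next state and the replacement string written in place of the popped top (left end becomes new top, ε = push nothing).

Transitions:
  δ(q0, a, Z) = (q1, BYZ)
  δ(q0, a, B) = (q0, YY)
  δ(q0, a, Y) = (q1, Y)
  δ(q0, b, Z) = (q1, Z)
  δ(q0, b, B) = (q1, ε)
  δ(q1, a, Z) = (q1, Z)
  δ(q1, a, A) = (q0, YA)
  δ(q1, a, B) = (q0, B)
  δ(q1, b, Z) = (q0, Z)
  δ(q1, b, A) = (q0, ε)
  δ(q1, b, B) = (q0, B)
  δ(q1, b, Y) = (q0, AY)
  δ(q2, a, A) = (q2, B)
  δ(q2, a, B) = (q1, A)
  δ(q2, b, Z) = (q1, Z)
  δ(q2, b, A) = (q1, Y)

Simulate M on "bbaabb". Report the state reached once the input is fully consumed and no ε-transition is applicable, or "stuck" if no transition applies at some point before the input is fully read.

(q0, bbaabb, Z)
  read b, top Z: go to q1, push Z → (q1, baabb, Z)
  read b, top Z: go to q0, push Z → (q0, aabb, Z)
  read a, top Z: go to q1, push BYZ → (q1, abb, BYZ)
  read a, top B: go to q0, push B → (q0, bb, BYZ)
  read b, top B: go to q1, push ε → (q1, b, YZ)
  read b, top Y: go to q0, push AY → (q0, ε, AYZ)
All input consumed; M is in state q0.

q0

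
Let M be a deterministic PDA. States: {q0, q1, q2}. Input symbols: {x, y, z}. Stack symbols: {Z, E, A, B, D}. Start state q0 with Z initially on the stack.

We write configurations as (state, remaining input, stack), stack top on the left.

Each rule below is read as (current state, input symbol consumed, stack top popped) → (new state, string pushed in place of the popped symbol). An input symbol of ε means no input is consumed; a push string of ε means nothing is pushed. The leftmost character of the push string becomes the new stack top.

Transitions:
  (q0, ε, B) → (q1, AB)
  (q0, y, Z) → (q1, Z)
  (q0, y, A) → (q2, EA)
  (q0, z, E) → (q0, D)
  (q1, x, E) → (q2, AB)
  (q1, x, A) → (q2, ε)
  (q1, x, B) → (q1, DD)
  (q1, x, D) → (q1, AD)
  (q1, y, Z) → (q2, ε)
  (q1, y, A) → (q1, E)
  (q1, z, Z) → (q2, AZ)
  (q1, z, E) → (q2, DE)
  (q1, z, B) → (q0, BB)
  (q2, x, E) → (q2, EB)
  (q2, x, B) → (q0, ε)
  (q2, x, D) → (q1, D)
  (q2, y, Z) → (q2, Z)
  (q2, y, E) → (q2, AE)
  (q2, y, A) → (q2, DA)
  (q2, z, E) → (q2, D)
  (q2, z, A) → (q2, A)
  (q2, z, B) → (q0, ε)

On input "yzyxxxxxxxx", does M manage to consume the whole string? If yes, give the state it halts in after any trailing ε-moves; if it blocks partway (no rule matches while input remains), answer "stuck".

q1

(q0, yzyxxxxxxxx, Z)
  read y, top Z: go to q1, push Z → (q1, zyxxxxxxxx, Z)
  read z, top Z: go to q2, push AZ → (q2, yxxxxxxxx, AZ)
  read y, top A: go to q2, push DA → (q2, xxxxxxxx, DAZ)
  read x, top D: go to q1, push D → (q1, xxxxxxx, DAZ)
  read x, top D: go to q1, push AD → (q1, xxxxxx, ADAZ)
  read x, top A: go to q2, push ε → (q2, xxxxx, DAZ)
  read x, top D: go to q1, push D → (q1, xxxx, DAZ)
  read x, top D: go to q1, push AD → (q1, xxx, ADAZ)
  read x, top A: go to q2, push ε → (q2, xx, DAZ)
  read x, top D: go to q1, push D → (q1, x, DAZ)
  read x, top D: go to q1, push AD → (q1, ε, ADAZ)
All input consumed; M is in state q1.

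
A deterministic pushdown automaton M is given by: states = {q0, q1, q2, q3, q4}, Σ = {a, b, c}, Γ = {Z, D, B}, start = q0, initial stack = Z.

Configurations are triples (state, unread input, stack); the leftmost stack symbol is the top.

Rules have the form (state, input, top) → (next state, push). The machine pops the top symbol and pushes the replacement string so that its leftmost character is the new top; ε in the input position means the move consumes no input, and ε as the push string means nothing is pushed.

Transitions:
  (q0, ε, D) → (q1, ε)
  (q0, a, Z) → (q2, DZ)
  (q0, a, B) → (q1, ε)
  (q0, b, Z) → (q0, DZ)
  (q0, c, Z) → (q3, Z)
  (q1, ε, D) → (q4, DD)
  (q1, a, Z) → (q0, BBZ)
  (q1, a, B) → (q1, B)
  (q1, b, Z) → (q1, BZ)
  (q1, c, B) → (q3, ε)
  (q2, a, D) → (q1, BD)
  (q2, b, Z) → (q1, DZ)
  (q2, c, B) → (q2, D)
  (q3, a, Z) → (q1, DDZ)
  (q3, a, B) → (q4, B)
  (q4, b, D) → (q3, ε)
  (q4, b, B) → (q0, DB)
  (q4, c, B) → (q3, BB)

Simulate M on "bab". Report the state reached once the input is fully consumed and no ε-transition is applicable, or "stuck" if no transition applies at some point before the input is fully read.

stuck

(q0, bab, Z)
  read b, top Z: go to q0, push DZ → (q0, ab, DZ)
  ε-move, top D: go to q1, push ε → (q1, ab, Z)
  read a, top Z: go to q0, push BBZ → (q0, b, BBZ)
No transition for (q0, b, top B); M blocks with input b remaining.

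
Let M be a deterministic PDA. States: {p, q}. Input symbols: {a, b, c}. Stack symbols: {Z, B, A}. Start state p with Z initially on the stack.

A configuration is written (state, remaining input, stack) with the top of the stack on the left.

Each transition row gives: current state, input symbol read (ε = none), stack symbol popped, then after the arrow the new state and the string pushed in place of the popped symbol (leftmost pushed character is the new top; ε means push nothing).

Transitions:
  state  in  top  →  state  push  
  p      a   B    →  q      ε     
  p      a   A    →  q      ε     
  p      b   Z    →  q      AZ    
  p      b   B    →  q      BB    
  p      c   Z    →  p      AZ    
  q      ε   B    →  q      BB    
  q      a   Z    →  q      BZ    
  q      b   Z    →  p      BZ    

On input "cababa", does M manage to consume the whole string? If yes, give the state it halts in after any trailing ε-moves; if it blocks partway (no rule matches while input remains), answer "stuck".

(p, cababa, Z) ⊢ (p, ababa, AZ) ⊢ (q, baba, Z) ⊢ (p, aba, BZ) ⊢ (q, ba, Z) ⊢ (p, a, BZ) ⊢ (q, ε, Z)
All input consumed; M is in state q.

q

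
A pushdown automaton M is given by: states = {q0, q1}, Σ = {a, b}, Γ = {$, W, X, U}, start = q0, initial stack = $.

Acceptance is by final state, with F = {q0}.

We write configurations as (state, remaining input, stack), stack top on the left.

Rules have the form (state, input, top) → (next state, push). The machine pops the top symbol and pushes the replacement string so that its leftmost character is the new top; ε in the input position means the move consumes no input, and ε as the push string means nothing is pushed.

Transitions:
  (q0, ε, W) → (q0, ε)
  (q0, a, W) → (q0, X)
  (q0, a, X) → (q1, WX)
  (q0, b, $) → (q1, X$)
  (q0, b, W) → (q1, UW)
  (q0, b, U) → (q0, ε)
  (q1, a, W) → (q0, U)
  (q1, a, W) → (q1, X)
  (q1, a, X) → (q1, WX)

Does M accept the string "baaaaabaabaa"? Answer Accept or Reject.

No computation consumes all input and reaches a final state.

Reject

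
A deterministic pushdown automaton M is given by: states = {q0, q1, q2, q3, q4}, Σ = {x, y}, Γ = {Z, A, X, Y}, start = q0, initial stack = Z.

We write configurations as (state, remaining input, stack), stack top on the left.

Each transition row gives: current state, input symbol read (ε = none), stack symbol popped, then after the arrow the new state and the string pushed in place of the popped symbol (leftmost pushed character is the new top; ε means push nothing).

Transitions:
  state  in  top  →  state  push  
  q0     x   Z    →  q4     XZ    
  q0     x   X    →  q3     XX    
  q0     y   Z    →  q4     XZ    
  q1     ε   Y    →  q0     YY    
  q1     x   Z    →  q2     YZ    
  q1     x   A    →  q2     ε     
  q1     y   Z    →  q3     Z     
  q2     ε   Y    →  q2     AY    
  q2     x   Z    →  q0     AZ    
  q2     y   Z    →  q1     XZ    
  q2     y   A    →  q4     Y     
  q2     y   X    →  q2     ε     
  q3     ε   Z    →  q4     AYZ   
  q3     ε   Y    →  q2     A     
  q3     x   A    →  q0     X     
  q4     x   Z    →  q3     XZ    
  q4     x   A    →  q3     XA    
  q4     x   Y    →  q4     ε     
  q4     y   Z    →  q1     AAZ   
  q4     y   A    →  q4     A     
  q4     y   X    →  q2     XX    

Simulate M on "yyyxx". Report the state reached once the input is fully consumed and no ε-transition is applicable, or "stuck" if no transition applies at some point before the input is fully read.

(q0, yyyxx, Z)
  read y, top Z: go to q4, push XZ → (q4, yyxx, XZ)
  read y, top X: go to q2, push XX → (q2, yxx, XXZ)
  read y, top X: go to q2, push ε → (q2, xx, XZ)
No transition for (q2, x, top X); M blocks with input xx remaining.

stuck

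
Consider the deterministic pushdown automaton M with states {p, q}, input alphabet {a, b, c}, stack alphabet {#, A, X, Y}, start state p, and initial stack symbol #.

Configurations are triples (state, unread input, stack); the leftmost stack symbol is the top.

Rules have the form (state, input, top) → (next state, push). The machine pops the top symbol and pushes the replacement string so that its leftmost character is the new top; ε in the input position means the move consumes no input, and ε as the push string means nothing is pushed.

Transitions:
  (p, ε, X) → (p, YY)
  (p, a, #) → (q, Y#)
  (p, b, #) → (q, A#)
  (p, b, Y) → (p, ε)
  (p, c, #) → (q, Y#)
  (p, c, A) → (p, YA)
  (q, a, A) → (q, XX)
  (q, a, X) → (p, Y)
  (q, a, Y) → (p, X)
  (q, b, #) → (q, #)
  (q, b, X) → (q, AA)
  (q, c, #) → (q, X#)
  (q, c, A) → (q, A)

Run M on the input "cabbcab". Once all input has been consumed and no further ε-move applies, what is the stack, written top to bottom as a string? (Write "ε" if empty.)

Y#

(p, cabbcab, #)
  read c, top #: go to q, push Y# → (q, abbcab, Y#)
  read a, top Y: go to p, push X → (p, bbcab, X#)
  ε-move, top X: go to p, push YY → (p, bbcab, YY#)
  read b, top Y: go to p, push ε → (p, bcab, Y#)
  read b, top Y: go to p, push ε → (p, cab, #)
  read c, top #: go to q, push Y# → (q, ab, Y#)
  read a, top Y: go to p, push X → (p, b, X#)
  ε-move, top X: go to p, push YY → (p, b, YY#)
  read b, top Y: go to p, push ε → (p, ε, Y#)
All input consumed in state p with stack Y#.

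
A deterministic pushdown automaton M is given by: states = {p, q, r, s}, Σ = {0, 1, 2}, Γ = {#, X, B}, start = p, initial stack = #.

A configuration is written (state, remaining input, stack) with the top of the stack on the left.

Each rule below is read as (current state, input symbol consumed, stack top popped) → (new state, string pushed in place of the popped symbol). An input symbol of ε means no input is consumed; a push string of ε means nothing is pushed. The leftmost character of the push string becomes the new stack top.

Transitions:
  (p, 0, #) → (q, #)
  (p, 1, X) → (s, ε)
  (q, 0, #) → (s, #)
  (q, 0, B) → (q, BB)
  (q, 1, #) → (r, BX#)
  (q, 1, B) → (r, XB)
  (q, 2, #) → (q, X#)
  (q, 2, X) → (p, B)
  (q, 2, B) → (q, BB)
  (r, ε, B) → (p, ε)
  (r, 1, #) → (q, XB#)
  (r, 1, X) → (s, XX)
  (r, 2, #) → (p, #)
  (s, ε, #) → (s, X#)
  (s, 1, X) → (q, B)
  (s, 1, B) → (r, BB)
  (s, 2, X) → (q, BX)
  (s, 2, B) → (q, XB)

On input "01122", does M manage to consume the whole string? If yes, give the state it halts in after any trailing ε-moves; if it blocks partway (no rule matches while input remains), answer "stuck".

q

(p, 01122, #)
  read 0, top #: go to q, push # → (q, 1122, #)
  read 1, top #: go to r, push BX# → (r, 122, BX#)
  ε-move, top B: go to p, push ε → (p, 122, X#)
  read 1, top X: go to s, push ε → (s, 22, #)
  ε-move, top #: go to s, push X# → (s, 22, X#)
  read 2, top X: go to q, push BX → (q, 2, BX#)
  read 2, top B: go to q, push BB → (q, ε, BBX#)
All input consumed; M is in state q.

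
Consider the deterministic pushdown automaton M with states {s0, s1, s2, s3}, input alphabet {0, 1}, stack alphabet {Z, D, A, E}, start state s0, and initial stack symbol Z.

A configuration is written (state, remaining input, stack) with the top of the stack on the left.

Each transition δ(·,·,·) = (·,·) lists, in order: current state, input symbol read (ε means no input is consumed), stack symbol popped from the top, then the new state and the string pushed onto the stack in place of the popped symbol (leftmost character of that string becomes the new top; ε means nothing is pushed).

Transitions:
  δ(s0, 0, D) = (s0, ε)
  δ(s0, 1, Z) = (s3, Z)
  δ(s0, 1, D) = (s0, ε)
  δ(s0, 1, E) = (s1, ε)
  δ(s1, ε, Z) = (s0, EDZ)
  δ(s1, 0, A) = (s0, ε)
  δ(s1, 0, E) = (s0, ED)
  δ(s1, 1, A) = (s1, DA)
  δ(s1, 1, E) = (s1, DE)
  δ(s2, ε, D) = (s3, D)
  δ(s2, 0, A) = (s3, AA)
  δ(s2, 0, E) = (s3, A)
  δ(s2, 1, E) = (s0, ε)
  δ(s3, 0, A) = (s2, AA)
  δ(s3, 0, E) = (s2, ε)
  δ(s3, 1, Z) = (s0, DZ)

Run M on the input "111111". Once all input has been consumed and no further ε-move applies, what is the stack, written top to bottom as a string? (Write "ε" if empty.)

Z

(s0, 111111, Z)
  read 1, top Z: go to s3, push Z → (s3, 11111, Z)
  read 1, top Z: go to s0, push DZ → (s0, 1111, DZ)
  read 1, top D: go to s0, push ε → (s0, 111, Z)
  read 1, top Z: go to s3, push Z → (s3, 11, Z)
  read 1, top Z: go to s0, push DZ → (s0, 1, DZ)
  read 1, top D: go to s0, push ε → (s0, ε, Z)
All input consumed in state s0 with stack Z.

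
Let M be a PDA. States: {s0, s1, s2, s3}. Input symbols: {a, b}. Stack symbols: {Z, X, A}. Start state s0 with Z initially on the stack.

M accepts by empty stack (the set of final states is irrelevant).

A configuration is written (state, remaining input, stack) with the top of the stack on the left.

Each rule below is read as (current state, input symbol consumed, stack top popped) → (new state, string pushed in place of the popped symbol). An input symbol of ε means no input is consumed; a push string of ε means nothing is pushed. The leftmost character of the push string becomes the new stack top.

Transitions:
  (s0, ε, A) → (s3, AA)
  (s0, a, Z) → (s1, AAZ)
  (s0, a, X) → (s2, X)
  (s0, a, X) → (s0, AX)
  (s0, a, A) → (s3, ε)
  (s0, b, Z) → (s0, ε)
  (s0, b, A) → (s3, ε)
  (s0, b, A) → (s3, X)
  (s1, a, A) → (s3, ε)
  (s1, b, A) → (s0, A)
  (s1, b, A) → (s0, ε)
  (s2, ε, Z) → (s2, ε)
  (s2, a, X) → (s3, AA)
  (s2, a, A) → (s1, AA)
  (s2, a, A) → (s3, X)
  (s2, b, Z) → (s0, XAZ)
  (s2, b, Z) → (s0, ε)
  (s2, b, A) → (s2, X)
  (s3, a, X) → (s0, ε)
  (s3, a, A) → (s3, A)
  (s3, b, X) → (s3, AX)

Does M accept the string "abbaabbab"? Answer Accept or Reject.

Accept

One accepting computation: (s0, abbaabbab, Z) ⊢ (s1, bbaabbab, AAZ) ⊢ (s0, baabbab, AZ) ⊢ (s3, aabbab, XZ) ⊢ (s0, abbab, Z) ⊢ (s1, bbab, AAZ) ⊢ (s0, bab, AZ) ⊢ (s3, ab, XZ) ⊢ (s0, b, Z) ⊢ (s0, ε, ε)
All input consumed and the stack is empty.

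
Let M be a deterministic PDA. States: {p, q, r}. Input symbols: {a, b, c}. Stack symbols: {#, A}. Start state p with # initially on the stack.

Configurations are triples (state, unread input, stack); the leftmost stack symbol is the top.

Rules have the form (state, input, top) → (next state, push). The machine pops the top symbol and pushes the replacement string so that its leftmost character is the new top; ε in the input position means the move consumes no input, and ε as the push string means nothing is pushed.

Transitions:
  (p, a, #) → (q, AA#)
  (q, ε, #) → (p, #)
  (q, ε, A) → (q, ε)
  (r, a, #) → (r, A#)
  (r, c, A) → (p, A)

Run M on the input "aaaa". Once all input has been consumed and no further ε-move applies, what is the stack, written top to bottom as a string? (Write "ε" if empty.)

#

(p, aaaa, #) ⊢ (q, aaa, AA#) ⊢ (q, aaa, A#) ⊢ (q, aaa, #) ⊢ (p, aaa, #) ⊢ (q, aa, AA#) ⊢ (q, aa, A#) ⊢ (q, aa, #) ⊢ (p, aa, #) ⊢ (q, a, AA#) ⊢ (q, a, A#) ⊢ (q, a, #) ⊢ (p, a, #) ⊢ (q, ε, AA#) ⊢ (q, ε, A#) ⊢ (q, ε, #) ⊢ (p, ε, #)
All input consumed in state p with stack #.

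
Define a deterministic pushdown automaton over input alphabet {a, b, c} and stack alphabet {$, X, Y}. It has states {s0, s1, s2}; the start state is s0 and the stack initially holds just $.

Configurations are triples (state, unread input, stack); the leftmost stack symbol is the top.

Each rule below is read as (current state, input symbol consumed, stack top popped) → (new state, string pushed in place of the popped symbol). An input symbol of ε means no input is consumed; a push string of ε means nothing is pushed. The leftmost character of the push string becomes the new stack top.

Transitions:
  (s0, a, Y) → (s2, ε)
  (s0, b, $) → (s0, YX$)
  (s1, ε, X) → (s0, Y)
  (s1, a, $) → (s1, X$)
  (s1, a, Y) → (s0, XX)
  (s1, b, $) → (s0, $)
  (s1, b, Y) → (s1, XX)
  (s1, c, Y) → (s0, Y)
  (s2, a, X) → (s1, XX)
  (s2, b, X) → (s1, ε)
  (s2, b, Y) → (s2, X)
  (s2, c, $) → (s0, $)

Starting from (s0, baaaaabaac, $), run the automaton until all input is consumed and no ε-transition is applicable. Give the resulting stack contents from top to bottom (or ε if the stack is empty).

(s0, baaaaabaac, $)
  read b, top $: go to s0, push YX$ → (s0, aaaaabaac, YX$)
  read a, top Y: go to s2, push ε → (s2, aaaabaac, X$)
  read a, top X: go to s1, push XX → (s1, aaabaac, XX$)
  ε-move, top X: go to s0, push Y → (s0, aaabaac, YX$)
  read a, top Y: go to s2, push ε → (s2, aabaac, X$)
  read a, top X: go to s1, push XX → (s1, abaac, XX$)
  ε-move, top X: go to s0, push Y → (s0, abaac, YX$)
  read a, top Y: go to s2, push ε → (s2, baac, X$)
  read b, top X: go to s1, push ε → (s1, aac, $)
  read a, top $: go to s1, push X$ → (s1, ac, X$)
  ε-move, top X: go to s0, push Y → (s0, ac, Y$)
  read a, top Y: go to s2, push ε → (s2, c, $)
  read c, top $: go to s0, push $ → (s0, ε, $)
All input consumed in state s0 with stack $.

$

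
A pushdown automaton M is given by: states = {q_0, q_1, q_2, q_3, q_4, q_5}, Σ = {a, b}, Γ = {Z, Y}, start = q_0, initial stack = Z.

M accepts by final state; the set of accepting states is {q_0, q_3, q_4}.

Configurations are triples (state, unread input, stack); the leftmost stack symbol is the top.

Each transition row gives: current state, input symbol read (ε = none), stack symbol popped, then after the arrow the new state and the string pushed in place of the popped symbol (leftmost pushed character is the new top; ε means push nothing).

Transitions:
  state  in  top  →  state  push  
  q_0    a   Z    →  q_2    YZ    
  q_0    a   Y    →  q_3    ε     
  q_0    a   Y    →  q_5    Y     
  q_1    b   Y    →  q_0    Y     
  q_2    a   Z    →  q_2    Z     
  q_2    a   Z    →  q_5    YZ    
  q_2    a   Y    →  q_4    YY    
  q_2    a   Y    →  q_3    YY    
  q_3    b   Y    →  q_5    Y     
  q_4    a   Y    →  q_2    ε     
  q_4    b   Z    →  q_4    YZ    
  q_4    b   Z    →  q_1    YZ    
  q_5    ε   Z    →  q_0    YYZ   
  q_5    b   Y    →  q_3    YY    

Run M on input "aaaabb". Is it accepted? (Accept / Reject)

One accepting computation: (q_0, aaaabb, Z) ⊢ (q_2, aaabb, YZ) ⊢ (q_4, aabb, YYZ) ⊢ (q_2, abb, YZ) ⊢ (q_3, bb, YYZ) ⊢ (q_5, b, YYZ) ⊢ (q_3, ε, YYYZ)
All input consumed and state q_3 ∈ F.

Accept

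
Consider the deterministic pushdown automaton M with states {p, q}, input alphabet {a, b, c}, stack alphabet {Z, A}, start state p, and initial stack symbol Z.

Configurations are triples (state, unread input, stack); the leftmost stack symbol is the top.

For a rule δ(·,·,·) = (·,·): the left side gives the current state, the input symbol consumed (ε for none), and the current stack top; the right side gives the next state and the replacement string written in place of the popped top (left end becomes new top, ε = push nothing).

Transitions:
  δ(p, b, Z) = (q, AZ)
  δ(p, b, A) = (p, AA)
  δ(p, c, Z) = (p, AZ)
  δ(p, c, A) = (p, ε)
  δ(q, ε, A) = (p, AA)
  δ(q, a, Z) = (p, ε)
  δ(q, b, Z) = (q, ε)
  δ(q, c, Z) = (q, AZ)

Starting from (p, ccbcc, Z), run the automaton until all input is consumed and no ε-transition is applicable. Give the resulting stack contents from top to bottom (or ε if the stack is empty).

Z

(p, ccbcc, Z) ⊢ (p, cbcc, AZ) ⊢ (p, bcc, Z) ⊢ (q, cc, AZ) ⊢ (p, cc, AAZ) ⊢ (p, c, AZ) ⊢ (p, ε, Z)
All input consumed in state p with stack Z.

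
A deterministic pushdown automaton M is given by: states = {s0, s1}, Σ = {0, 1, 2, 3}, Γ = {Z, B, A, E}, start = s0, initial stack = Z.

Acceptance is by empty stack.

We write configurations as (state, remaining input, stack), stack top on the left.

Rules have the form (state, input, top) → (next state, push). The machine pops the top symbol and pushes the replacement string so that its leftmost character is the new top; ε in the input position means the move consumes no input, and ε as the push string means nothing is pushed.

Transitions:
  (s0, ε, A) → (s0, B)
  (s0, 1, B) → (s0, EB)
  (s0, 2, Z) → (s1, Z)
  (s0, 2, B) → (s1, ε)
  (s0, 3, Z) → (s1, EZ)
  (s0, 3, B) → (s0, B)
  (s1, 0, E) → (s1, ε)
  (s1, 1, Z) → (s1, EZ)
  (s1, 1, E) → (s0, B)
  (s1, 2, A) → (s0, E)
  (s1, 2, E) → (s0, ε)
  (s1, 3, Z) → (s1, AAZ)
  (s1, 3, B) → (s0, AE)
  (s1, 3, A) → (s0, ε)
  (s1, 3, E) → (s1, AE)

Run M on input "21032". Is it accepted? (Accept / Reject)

Reject

(s0, 21032, Z) ⊢ (s1, 1032, Z) ⊢ (s1, 032, EZ) ⊢ (s1, 32, Z) ⊢ (s1, 2, AAZ) ⊢ (s0, ε, EAZ)
All input consumed; stack is EAZ, not empty, and no further ε-move applies.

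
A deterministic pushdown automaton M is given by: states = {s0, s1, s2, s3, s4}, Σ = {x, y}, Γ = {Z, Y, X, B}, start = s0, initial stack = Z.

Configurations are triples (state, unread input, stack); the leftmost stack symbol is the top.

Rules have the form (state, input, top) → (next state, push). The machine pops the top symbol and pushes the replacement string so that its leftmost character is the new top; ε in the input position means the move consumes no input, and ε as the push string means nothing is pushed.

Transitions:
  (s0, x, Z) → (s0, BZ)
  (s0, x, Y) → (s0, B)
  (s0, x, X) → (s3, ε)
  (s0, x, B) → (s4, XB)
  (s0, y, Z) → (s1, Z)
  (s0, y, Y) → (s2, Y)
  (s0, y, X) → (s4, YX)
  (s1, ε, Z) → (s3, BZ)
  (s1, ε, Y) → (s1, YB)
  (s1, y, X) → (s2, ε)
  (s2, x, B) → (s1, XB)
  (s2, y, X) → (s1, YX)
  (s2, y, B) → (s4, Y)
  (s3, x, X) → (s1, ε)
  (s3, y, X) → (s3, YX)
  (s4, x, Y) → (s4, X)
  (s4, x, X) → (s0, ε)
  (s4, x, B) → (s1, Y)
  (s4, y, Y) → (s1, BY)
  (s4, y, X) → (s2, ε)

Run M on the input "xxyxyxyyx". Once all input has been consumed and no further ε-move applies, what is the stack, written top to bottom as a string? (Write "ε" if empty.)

(s0, xxyxyxyyx, Z)
  read x, top Z: go to s0, push BZ → (s0, xyxyxyyx, BZ)
  read x, top B: go to s4, push XB → (s4, yxyxyyx, XBZ)
  read y, top X: go to s2, push ε → (s2, xyxyyx, BZ)
  read x, top B: go to s1, push XB → (s1, yxyyx, XBZ)
  read y, top X: go to s2, push ε → (s2, xyyx, BZ)
  read x, top B: go to s1, push XB → (s1, yyx, XBZ)
  read y, top X: go to s2, push ε → (s2, yx, BZ)
  read y, top B: go to s4, push Y → (s4, x, YZ)
  read x, top Y: go to s4, push X → (s4, ε, XZ)
All input consumed in state s4 with stack XZ.

XZ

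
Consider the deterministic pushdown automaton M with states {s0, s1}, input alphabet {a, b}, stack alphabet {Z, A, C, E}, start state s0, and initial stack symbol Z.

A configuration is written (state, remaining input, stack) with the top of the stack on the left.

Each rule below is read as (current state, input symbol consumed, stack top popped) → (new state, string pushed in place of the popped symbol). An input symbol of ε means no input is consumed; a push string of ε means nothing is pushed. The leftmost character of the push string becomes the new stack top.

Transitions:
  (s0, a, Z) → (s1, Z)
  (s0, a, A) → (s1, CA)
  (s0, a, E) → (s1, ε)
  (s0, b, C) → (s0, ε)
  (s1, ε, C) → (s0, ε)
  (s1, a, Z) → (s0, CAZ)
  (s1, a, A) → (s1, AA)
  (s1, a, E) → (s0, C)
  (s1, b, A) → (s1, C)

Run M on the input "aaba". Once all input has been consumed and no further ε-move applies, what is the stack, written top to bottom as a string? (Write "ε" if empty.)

AZ

(s0, aaba, Z)
  read a, top Z: go to s1, push Z → (s1, aba, Z)
  read a, top Z: go to s0, push CAZ → (s0, ba, CAZ)
  read b, top C: go to s0, push ε → (s0, a, AZ)
  read a, top A: go to s1, push CA → (s1, ε, CAZ)
  ε-move, top C: go to s0, push ε → (s0, ε, AZ)
All input consumed in state s0 with stack AZ.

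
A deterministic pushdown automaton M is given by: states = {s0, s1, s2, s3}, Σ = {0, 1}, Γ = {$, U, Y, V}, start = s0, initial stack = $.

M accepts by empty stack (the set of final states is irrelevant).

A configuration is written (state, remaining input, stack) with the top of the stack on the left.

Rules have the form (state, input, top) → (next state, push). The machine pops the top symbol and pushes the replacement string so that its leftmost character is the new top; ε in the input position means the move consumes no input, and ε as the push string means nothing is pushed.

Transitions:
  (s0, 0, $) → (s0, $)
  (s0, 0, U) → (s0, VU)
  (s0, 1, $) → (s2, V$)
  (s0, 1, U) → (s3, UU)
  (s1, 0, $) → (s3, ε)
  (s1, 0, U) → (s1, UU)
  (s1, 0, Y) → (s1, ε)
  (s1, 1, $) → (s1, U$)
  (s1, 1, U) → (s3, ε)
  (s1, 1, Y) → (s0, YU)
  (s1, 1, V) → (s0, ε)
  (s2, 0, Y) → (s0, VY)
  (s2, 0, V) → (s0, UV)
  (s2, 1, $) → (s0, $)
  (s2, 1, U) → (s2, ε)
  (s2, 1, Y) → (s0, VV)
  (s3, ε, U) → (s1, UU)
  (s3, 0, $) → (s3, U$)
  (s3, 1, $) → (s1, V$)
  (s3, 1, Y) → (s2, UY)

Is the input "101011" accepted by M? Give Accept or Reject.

(s0, 101011, $) ⊢ (s2, 01011, V$) ⊢ (s0, 1011, UV$) ⊢ (s3, 011, UUV$) ⊢ (s1, 011, UUUV$) ⊢ (s1, 11, UUUUV$) ⊢ (s3, 1, UUUV$) ⊢ (s1, 1, UUUUV$) ⊢ (s3, ε, UUUV$) ⊢ (s1, ε, UUUUV$)
All input consumed; stack is UUUUV$, not empty, and no further ε-move applies.

Reject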